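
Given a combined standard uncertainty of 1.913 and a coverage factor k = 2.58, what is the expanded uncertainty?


U = k * uc
U = 2.58 * 1.913
U = 4.9355

4.9355


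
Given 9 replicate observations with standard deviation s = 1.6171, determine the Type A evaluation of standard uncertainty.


u_A = s / sqrt(n)
u_A = 1.6171 / sqrt(9)
u_A = 1.6171 / 3
u_A = 0.5390

0.5390


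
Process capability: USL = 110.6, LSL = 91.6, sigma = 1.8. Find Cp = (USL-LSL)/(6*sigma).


Cp = (USL - LSL) / (6 * sigma)
= (110.6 - 91.6) / (6 * 1.8)
= 19.0000 / 10.8000
= 1.7593

1.7593


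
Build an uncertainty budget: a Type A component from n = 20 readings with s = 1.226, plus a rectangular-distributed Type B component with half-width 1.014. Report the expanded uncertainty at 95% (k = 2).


u_A = s / sqrt(n) = 1.226 / sqrt(20) = 0.27414193
u_B = half_width / sqrt(3) = 1.014 / sqrt(3) = 0.58543317
uc = sqrt(u_A^2 + u_B^2) = sqrt(0.27414193^2 + 0.58543317^2) = 0.64644087
U = k * uc = 2 * 0.64644087
U = 1.2929

1.2929


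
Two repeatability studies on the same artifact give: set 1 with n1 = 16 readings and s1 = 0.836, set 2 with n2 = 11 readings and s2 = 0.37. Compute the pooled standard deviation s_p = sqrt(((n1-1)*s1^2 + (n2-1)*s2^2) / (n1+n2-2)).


s_p = sqrt(((n1-1)*s1^2 + (n2-1)*s2^2) / (n1+n2-2))
numerator = (16-1)*0.836^2 + (11-1)*0.37^2 = 10.48344 + 1.369 = 11.85244
denominator = 16 + 11 - 2 = 25
s_p^2 = 11.85244 / 25 = 0.4740976
s_p = sqrt(0.4740976) = 0.6885

0.6885


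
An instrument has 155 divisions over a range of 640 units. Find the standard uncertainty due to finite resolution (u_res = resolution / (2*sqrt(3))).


resolution = range / divisions
resolution = 640 / 155 = 4.1290323
u_res = resolution / (2*sqrt(3))
u_res = 4.1290323 / 3.4641016
u_res = 1.1919

1.1919


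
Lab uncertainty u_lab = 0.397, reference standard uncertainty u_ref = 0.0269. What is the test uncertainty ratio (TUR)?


TUR = u_lab / u_ref
= 0.397 / 0.0269
= 14.7584

14.7584


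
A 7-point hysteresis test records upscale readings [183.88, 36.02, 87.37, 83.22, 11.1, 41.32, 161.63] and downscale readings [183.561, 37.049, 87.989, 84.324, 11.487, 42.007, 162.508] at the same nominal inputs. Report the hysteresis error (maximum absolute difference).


|183.88 - 183.561| = 0.3190
|36.02 - 37.049| = 1.0290
|87.37 - 87.989| = 0.6190
|83.22 - 84.324| = 1.1040
|11.1 - 11.487| = 0.3870
|41.32 - 42.007| = 0.6870
|161.63 - 162.508| = 0.8780
hysteresis = max(diffs) = 1.1040

1.1040


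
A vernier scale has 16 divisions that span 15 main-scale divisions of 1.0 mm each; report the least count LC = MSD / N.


LC = MSD / n_div
= 1.0 / 16
= 0.0625

0.0625


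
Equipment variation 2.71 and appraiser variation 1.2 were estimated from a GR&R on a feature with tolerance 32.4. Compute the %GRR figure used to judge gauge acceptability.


GRR = sqrt(EV^2 + AV^2) = sqrt(2.71^2 + 1.2^2) = 2.9637982
%GRR = GRR / tol * 100 = 2.9637982 / 32.4 * 100
%GRR = 9.1475

9.1475


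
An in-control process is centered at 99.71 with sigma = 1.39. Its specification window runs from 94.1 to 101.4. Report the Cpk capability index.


Cpu = (USL - mean) / (3*sigma) = (101.4 - 99.71) / (3*1.39) = 0.4053
Cpl = (mean - LSL) / (3*sigma) = (99.71 - 94.1) / (3*1.39) = 1.3453
Cpk = min(Cpu, Cpl) = 0.4053

0.4053


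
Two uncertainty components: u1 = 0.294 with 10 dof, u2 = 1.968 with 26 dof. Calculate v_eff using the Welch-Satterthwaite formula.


uc = sqrt(u1^2 + u2^2) = sqrt(0.294^2 + 1.968^2) = 1.9898392
v_eff = uc^4 / (u1^4/v1 + u2^4/v2)
= 1.9898392^4 / (0.294^4/10 + 1.968^4/26)
= 15.677324 / 0.57768231
v_eff = 27.1383

27.1383


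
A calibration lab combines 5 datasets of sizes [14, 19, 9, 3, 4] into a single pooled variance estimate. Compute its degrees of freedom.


nu = sum_i (n_i - 1)
nu = ((14 - 1) + (19 - 1) + (9 - 1) + (3 - 1) + (4 - 1))
nu = 13 + 18 + 8 + 2 + 3
nu = 44

44


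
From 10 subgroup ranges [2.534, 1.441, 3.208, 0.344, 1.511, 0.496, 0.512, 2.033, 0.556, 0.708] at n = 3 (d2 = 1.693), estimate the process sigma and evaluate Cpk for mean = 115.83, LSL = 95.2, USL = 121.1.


R_bar = (2.534 + 1.441 + 3.208 + 0.344 + 1.511 + 0.496 + 0.512 + 2.033 + 0.556 + 0.708) / 10 = 1.3343
sigma = R_bar / d2 = 1.3343 / 1.693 = 0.78812758
Cp = (USL - LSL)/(6*sigma) = (121.1 - 95.2)/(6*0.78812758) = 5.4771
Cpu = (121.1 - 115.83)/(3*0.78812758) = 2.2289
Cpl = (115.83 - 95.2)/(3*0.78812758) = 8.7253
Cpk = min(Cpu, Cpl) = 2.2289

2.2289


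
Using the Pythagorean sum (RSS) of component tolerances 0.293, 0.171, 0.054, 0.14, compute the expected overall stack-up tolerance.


RSS = sqrt(0.293^2 + 0.171^2 + 0.054^2 + 0.14^2)
= sqrt(0.137606)
= 0.3710

0.3710


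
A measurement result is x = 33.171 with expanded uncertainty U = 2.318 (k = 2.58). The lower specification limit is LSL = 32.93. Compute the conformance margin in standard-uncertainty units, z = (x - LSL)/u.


u = U / k = 2.318 / 2.58 = 0.89844961
margin = |LSL - x| = |32.93 - 33.171| = 0.241
z = margin / u = 0.241 / 0.89844961
z = 0.2682

0.2682


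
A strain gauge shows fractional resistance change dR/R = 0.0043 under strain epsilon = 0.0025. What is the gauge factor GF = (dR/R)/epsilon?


GF = (dR/R) / epsilon
= 0.0043 / 0.0025
= 1.7200

1.7200


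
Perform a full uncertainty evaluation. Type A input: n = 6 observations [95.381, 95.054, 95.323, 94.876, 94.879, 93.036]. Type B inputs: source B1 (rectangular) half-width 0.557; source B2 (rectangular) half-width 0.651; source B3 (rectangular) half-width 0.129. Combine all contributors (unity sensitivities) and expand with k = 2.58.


mean = (95.381 + 95.054 + 95.323 + 94.876 + 94.879 + 93.036) / 6 = 94.75816667
s = sqrt(sum((x - mean)^2)/(n-1)) = 0.87049628
u_A = s / sqrt(n) = 0.87049628 / sqrt(6) = 0.35537862
u_B1 = 0.557 / sqrt(3) = 0.3215841
u_B2 = 0.651 / sqrt(3) = 0.37585503
u_B3 = 0.129 / sqrt(3) = 0.074478185
uc = sqrt(0.35537862^2 + 0.3215841^2 + 0.37585503^2 + 0.074478185^2) = 0.61361576
U = k * uc = 2.58 * 0.61361576
U = 1.5831

1.5831


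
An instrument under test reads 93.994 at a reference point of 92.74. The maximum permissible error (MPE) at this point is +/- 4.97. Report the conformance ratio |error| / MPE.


e = indication - reference = 93.994 - 92.74 = 1.2540
|e| = 1.2540
ratio = |e| / MPE = 1.2540 / 4.97
ratio = 0.2523

0.2523


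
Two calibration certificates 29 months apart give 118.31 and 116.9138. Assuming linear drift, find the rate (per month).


rate = (v2 - v1) / months
= (116.9138 - 118.31) / 29
= -1.3962 / 29
= -0.0481

-0.0481


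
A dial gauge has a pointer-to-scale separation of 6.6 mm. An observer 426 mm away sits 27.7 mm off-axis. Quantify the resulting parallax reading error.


error = h * offset / d
= 6.6 * 27.7 / 426
= 0.4292

0.4292


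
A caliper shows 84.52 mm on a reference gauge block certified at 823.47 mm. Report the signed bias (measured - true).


Systematic error = measured - true
= 84.52 - 823.47
= -738.9500

-738.9500


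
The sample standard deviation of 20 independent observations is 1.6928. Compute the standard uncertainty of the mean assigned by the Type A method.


u_A = s / sqrt(n)
u_A = 1.6928 / sqrt(20)
u_A = 1.6928 / 4.472136
u_A = 0.3785

0.3785


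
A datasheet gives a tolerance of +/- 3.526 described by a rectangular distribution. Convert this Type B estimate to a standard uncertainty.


u_B = half_width / sqrt(3)
u_B = 3.526 / 1.7320508
u_B = 2.0357

2.0357


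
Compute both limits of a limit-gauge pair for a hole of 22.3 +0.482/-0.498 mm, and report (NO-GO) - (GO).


GO = nominal - lower_tol (smallest hole = maximum material condition)
GO = 22.3 - 0.498 = 21.802
NO-GO = nominal + upper_tol (largest hole = least material condition)
NO-GO = 22.3 + 0.482 = 22.782
spread = NO-GO - GO = 22.782 - 21.802 = 0.9800

0.9800


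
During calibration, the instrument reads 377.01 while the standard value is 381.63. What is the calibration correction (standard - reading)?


Correction = standard - reading
= 381.63 - 377.01
= 4.6200

4.6200


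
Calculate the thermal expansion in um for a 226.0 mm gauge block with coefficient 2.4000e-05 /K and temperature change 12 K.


dL = L * alpha * dT
= 226.0 * 2.4000e-05 * 12
= 0.0650880 mm
dL_um = 0.0650880 * 1000 = 65.0880 um

65.0880


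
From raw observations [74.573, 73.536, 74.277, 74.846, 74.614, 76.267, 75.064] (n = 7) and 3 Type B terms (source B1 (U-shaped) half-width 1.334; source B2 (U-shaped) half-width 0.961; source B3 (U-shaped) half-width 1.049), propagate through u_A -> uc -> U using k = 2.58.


mean = (74.573 + 73.536 + 74.277 + 74.846 + 74.614 + 76.267 + 75.064) / 7 = 74.73957143
s = sqrt(sum((x - mean)^2)/(n-1)) = 0.83223491
u_A = s / sqrt(n) = 0.83223491 / sqrt(7) = 0.31455523
u_B1 = 1.334 / sqrt(2) = 0.94328045
u_B2 = 0.961 / sqrt(2) = 0.67952962
u_B3 = 1.049 / sqrt(2) = 0.74175501
uc = sqrt(0.31455523^2 + 0.94328045^2 + 0.67952962^2 + 0.74175501^2) = 1.4144554
U = k * uc = 2.58 * 1.4144554
U = 3.6493

3.6493


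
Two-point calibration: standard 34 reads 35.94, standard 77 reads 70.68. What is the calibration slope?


slope = (y2 - y1) / (x2 - x1)
= (70.68 - 35.94) / (77 - 34)
= 34.7400 / 43
= 0.8079

0.8079


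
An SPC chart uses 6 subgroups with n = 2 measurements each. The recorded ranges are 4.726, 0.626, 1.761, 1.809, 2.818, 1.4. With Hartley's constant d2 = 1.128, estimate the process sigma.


R_bar = (4.726 + 0.626 + 1.761 + 1.809 + 2.818 + 1.4) / 6
R_bar = 13.14 / 6 = 2.19
sigma_hat = R_bar / d2 = 2.19 / 1.128 = 1.9415

1.9415


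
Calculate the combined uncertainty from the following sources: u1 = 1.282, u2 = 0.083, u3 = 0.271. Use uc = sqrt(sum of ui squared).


uc = sqrt(1.282^2 + 0.083^2 + 0.271^2)
uc = sqrt(1.723854)
uc = 1.3130

1.3130


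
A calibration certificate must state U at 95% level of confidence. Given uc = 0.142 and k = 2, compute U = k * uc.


U = k * uc
U = 2 * 0.142
U = 0.2840

0.2840


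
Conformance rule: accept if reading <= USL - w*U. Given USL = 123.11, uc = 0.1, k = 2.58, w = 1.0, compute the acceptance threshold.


U = k * uc = 2.58 * 0.1 = 0.258
guard band g = w * U = 1.0 * 0.258 = 0.258
AL = USL - g = 123.11 - 0.258
AL = 122.8520

122.8520


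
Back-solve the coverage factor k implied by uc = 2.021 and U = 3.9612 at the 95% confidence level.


k = U / uc
k = 3.9612 / 2.021
k = 1.96

1.96


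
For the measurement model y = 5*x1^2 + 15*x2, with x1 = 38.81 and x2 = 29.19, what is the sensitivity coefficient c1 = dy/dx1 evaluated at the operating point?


y = 5*x1^2 + 15*x2
dy/dx1 = 2*5*x1
Evaluate at x1 = 38.81: c1 = 10 * 38.81
c1 = 388.1000

388.1000


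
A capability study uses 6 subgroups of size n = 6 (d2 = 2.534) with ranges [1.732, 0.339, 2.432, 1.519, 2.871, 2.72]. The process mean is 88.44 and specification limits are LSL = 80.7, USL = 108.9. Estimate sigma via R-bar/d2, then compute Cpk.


R_bar = (1.732 + 0.339 + 2.432 + 1.519 + 2.871 + 2.72) / 6 = 1.9355
sigma = R_bar / d2 = 1.9355 / 2.534 = 0.76381215
Cp = (USL - LSL)/(6*sigma) = (108.9 - 80.7)/(6*0.76381215) = 6.1533
Cpu = (108.9 - 88.44)/(3*0.76381215) = 8.9289
Cpl = (88.44 - 80.7)/(3*0.76381215) = 3.3778
Cpk = min(Cpu, Cpl) = 3.3778

3.3778


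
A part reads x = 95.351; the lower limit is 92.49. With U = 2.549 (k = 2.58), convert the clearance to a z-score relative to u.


u = U / k = 2.549 / 2.58 = 0.9879845
margin = |LSL - x| = |92.49 - 95.351| = 2.861
z = margin / u = 2.861 / 0.9879845
z = 2.8958

2.8958


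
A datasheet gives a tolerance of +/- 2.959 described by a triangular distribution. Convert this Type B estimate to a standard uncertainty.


u_B = half_width / sqrt(6)
u_B = 2.959 / 2.4494897
u_B = 1.2080

1.2080


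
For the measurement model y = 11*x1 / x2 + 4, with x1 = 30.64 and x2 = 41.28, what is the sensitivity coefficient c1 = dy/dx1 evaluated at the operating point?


y = 11*x1 / x2 + 4
dy/dx1 = 11/x2
Evaluate at x2 = 41.28: c1 = 11 / 41.28
c1 = 0.2665

0.2665


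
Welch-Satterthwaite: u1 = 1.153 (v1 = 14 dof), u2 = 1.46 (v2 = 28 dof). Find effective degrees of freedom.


uc = sqrt(u1^2 + u2^2) = sqrt(1.153^2 + 1.46^2) = 1.8603787
v_eff = uc^4 / (u1^4/v1 + u2^4/v2)
= 1.8603787^4 / (1.153^4/14 + 1.46^4/28)
= 11.978583 / 0.2885134
v_eff = 41.5183

41.5183


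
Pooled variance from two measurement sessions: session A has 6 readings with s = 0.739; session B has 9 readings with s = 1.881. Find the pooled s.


s_p = sqrt(((n1-1)*s1^2 + (n2-1)*s2^2) / (n1+n2-2))
numerator = (6-1)*0.739^2 + (9-1)*1.881^2 = 2.730605 + 28.305288 = 31.035893
denominator = 6 + 9 - 2 = 13
s_p^2 = 31.035893 / 13 = 2.3873764
s_p = sqrt(2.3873764) = 1.5451

1.5451


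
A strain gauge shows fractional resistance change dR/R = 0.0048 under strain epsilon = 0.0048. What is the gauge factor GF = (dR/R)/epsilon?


GF = (dR/R) / epsilon
= 0.0048 / 0.0048
= 1.0000

1.0000


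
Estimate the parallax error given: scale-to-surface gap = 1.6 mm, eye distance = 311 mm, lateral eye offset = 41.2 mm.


error = h * offset / d
= 1.6 * 41.2 / 311
= 0.2120

0.2120


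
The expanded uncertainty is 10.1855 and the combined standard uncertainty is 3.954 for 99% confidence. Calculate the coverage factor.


k = U / uc
k = 10.1855 / 3.954
k = 2.576

2.576


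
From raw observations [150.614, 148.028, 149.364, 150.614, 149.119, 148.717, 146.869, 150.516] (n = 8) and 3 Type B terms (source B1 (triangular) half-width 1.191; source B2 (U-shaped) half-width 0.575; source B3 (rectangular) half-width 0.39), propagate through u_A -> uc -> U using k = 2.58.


mean = (150.614 + 148.028 + 149.364 + 150.614 + 149.119 + 148.717 + 146.869 + 150.516) / 8 = 149.230125
s = sqrt(sum((x - mean)^2)/(n-1)) = 1.3521031
u_A = s / sqrt(n) = 1.3521031 / sqrt(8) = 0.47804064
u_B1 = 1.191 / sqrt(6) = 0.48622371
u_B2 = 0.575 / sqrt(2) = 0.4065864
u_B3 = 0.39 / sqrt(3) = 0.2251666
uc = sqrt(0.47804064^2 + 0.48622371^2 + 0.4065864^2 + 0.2251666^2) = 0.82519625
U = k * uc = 2.58 * 0.82519625
U = 2.1290

2.1290


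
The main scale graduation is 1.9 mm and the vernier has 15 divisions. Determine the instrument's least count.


LC = MSD / n_div
= 1.9 / 15
= 0.1267

0.1267


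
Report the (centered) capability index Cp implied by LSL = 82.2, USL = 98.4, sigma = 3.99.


Cp = (USL - LSL) / (6 * sigma)
= (98.4 - 82.2) / (6 * 3.99)
= 16.2000 / 23.9400
= 0.6767

0.6767


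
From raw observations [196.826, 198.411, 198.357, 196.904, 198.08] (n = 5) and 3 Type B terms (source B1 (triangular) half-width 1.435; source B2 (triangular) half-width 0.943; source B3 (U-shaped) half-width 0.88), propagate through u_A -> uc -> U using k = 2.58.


mean = (196.826 + 198.411 + 198.357 + 196.904 + 198.08) / 5 = 197.7156
s = sqrt(sum((x - mean)^2)/(n-1)) = 0.78705864
u_A = s / sqrt(n) = 0.78705864 / sqrt(5) = 0.35198332
u_B1 = 1.435 / sqrt(6) = 0.5858363
u_B2 = 0.943 / sqrt(6) = 0.38497814
u_B3 = 0.88 / sqrt(2) = 0.62225397
uc = sqrt(0.35198332^2 + 0.5858363^2 + 0.38497814^2 + 0.62225397^2) = 1.0012515
U = k * uc = 2.58 * 1.0012515
U = 2.5832

2.5832


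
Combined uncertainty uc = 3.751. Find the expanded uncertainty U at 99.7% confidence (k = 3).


U = k * uc
U = 3 * 3.751
U = 11.2530

11.2530


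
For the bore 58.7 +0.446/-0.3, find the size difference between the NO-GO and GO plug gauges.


GO = nominal - lower_tol (smallest hole = maximum material condition)
GO = 58.7 - 0.3 = 58.4
NO-GO = nominal + upper_tol (largest hole = least material condition)
NO-GO = 58.7 + 0.446 = 59.146
spread = NO-GO - GO = 59.146 - 58.4 = 0.7460

0.7460


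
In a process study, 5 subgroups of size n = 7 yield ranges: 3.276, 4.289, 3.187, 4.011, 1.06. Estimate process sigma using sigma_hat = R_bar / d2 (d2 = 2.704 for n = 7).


R_bar = (3.276 + 4.289 + 3.187 + 4.011 + 1.06) / 5
R_bar = 15.823 / 5 = 3.1646
sigma_hat = R_bar / d2 = 3.1646 / 2.704 = 1.1703

1.1703


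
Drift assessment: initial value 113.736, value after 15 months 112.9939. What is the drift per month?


rate = (v2 - v1) / months
= (112.9939 - 113.736) / 15
= -0.7421 / 15
= -0.0495

-0.0495


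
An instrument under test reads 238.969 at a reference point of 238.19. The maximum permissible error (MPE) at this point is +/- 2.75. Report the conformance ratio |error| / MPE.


e = indication - reference = 238.969 - 238.19 = 0.7790
|e| = 0.7790
ratio = |e| / MPE = 0.7790 / 2.75
ratio = 0.2833

0.2833


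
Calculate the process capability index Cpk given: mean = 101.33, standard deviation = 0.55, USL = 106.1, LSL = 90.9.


Cpu = (USL - mean) / (3*sigma) = (106.1 - 101.33) / (3*0.55) = 2.8909
Cpl = (mean - LSL) / (3*sigma) = (101.33 - 90.9) / (3*0.55) = 6.3212
Cpk = min(Cpu, Cpl) = 2.8909

2.8909


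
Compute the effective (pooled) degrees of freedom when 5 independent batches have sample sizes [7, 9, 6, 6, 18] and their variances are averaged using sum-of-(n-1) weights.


nu = sum_i (n_i - 1)
nu = ((7 - 1) + (9 - 1) + (6 - 1) + (6 - 1) + (18 - 1))
nu = 6 + 8 + 5 + 5 + 17
nu = 41

41


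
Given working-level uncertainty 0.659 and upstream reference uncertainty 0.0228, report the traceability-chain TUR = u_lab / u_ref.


TUR = u_lab / u_ref
= 0.659 / 0.0228
= 28.9035

28.9035


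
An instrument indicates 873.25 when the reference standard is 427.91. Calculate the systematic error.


Systematic error = measured - true
= 873.25 - 427.91
= 445.3400

445.3400


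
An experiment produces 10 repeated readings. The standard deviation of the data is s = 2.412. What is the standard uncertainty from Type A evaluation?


u_A = s / sqrt(n)
u_A = 2.412 / sqrt(10)
u_A = 2.412 / 3.1622777
u_A = 0.7627

0.7627


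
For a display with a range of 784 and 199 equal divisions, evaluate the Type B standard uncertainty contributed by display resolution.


resolution = range / divisions
resolution = 784 / 199 = 3.9396985
u_res = resolution / (2*sqrt(3))
u_res = 3.9396985 / 3.4641016
u_res = 1.1373

1.1373


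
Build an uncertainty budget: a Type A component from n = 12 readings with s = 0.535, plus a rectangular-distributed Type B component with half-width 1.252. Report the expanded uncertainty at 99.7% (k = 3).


u_A = s / sqrt(n) = 0.535 / sqrt(12) = 0.1544412
u_B = half_width / sqrt(3) = 1.252 / sqrt(3) = 0.72284254
uc = sqrt(u_A^2 + u_B^2) = sqrt(0.1544412^2 + 0.72284254^2) = 0.73915724
U = k * uc = 3 * 0.73915724
U = 2.2175

2.2175


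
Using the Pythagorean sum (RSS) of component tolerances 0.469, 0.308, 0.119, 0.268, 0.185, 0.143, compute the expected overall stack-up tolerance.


RSS = sqrt(0.469^2 + 0.308^2 + 0.119^2 + 0.268^2 + 0.185^2 + 0.143^2)
= sqrt(0.455484)
= 0.6749

0.6749


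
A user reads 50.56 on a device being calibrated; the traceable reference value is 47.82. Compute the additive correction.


Correction = standard - reading
= 47.82 - 50.56
= -2.7400

-2.7400


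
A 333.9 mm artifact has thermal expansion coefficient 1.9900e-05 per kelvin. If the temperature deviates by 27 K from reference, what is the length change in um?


dL = L * alpha * dT
= 333.9 * 1.9900e-05 * 27
= 0.1794045 mm
dL_um = 0.1794045 * 1000 = 179.4045 um

179.4045


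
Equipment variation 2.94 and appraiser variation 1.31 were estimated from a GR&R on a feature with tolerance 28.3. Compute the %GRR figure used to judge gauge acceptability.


GRR = sqrt(EV^2 + AV^2) = sqrt(2.94^2 + 1.31^2) = 3.2186488
%GRR = GRR / tol * 100 = 3.2186488 / 28.3 * 100
%GRR = 11.3733

11.3733


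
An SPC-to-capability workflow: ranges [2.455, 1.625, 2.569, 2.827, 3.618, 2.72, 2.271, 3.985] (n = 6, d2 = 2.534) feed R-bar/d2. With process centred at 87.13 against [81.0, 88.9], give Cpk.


R_bar = (2.455 + 1.625 + 2.569 + 2.827 + 3.618 + 2.72 + 2.271 + 3.985) / 8 = 2.75875
sigma = R_bar / d2 = 2.75875 / 2.534 = 1.0886938
Cp = (USL - LSL)/(6*sigma) = (88.9 - 81.0)/(6*1.0886938) = 1.2094
Cpu = (88.9 - 87.13)/(3*1.0886938) = 0.5419
Cpl = (87.13 - 81.0)/(3*1.0886938) = 1.8769
Cpk = min(Cpu, Cpl) = 0.5419

0.5419


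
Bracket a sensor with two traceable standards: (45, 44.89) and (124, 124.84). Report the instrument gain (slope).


slope = (y2 - y1) / (x2 - x1)
= (124.84 - 44.89) / (124 - 45)
= 79.9500 / 79
= 1.0120

1.0120


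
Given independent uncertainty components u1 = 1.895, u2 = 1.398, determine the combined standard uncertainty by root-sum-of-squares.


uc = sqrt(1.895^2 + 1.398^2)
uc = sqrt(5.545429)
uc = 2.3549

2.3549


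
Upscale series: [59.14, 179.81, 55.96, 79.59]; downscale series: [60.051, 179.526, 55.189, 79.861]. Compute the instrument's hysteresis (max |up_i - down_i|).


|59.14 - 60.051| = 0.9110
|179.81 - 179.526| = 0.2840
|55.96 - 55.189| = 0.7710
|79.59 - 79.861| = 0.2710
hysteresis = max(diffs) = 0.9110

0.9110


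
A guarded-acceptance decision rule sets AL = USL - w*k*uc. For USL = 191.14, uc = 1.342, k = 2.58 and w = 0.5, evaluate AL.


U = k * uc = 2.58 * 1.342 = 3.46236
guard band g = w * U = 0.5 * 3.46236 = 1.73118
AL = USL - g = 191.14 - 1.73118
AL = 189.4088

189.4088


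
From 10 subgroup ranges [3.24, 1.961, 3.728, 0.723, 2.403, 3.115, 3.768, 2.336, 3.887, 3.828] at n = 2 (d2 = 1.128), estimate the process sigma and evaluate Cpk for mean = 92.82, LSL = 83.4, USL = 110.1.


R_bar = (3.24 + 1.961 + 3.728 + 0.723 + 2.403 + 3.115 + 3.768 + 2.336 + 3.887 + 3.828) / 10 = 2.8989
sigma = R_bar / d2 = 2.8989 / 1.128 = 2.5699468
Cp = (USL - LSL)/(6*sigma) = (110.1 - 83.4)/(6*2.5699468) = 1.7316
Cpu = (110.1 - 92.82)/(3*2.5699468) = 2.2413
Cpl = (92.82 - 83.4)/(3*2.5699468) = 1.2218
Cpk = min(Cpu, Cpl) = 1.2218

1.2218


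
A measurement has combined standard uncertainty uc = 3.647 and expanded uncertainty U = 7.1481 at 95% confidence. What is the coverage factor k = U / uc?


k = U / uc
k = 7.1481 / 3.647
k = 1.96

1.96


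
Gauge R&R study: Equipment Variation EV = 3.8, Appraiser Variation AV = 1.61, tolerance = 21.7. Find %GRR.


GRR = sqrt(EV^2 + AV^2) = sqrt(3.8^2 + 1.61^2) = 4.1269965
%GRR = GRR / tol * 100 = 4.1269965 / 21.7 * 100
%GRR = 19.0184

19.0184


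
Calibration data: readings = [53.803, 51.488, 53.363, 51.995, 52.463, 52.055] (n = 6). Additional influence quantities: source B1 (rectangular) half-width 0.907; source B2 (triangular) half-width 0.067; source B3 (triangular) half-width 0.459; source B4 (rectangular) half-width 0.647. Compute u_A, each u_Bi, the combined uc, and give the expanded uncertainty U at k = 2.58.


mean = (53.803 + 51.488 + 53.363 + 51.995 + 52.463 + 52.055) / 6 = 52.52783333
s = sqrt(sum((x - mean)^2)/(n-1)) = 0.88504156
u_A = s / sqrt(n) = 0.88504156 / sqrt(6) = 0.3613167
u_B1 = 0.907 / sqrt(3) = 0.52365669
u_B2 = 0.067 / sqrt(6) = 0.027352635
u_B3 = 0.459 / sqrt(6) = 0.18738597
u_B4 = 0.647 / sqrt(3) = 0.37354562
uc = sqrt(0.3613167^2 + 0.52365669^2 + 0.027352635^2 + 0.18738597^2 + 0.37354562^2) = 0.76168503
U = k * uc = 2.58 * 0.76168503
U = 1.9651

1.9651


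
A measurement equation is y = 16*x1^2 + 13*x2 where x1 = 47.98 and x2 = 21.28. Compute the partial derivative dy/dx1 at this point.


y = 16*x1^2 + 13*x2
dy/dx1 = 2*16*x1
Evaluate at x1 = 47.98: c1 = 32 * 47.98
c1 = 1535.3600

1535.3600


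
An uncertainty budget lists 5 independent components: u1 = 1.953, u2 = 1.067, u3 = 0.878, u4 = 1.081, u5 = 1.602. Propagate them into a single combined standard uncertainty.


uc = sqrt(1.953^2 + 1.067^2 + 0.878^2 + 1.081^2 + 1.602^2)
uc = sqrt(9.458547)
uc = 3.0755

3.0755


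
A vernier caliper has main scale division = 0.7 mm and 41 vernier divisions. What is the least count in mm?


LC = MSD / n_div
= 0.7 / 41
= 0.0171

0.0171


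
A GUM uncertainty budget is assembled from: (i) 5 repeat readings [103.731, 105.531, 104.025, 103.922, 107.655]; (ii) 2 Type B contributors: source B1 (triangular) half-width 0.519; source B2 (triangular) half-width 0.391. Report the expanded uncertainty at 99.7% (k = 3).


mean = (103.731 + 105.531 + 104.025 + 103.922 + 107.655) / 5 = 104.9728
s = sqrt(sum((x - mean)^2)/(n-1)) = 1.6621038
u_A = s / sqrt(n) = 1.6621038 / sqrt(5) = 0.74331542
u_B1 = 0.519 / sqrt(6) = 0.21188086
u_B2 = 0.391 / sqrt(6) = 0.15962508
uc = sqrt(0.74331542^2 + 0.21188086^2 + 0.15962508^2) = 0.78923474
U = k * uc = 3 * 0.78923474
U = 2.3677

2.3677


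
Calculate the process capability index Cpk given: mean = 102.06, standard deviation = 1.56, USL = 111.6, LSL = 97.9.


Cpu = (USL - mean) / (3*sigma) = (111.6 - 102.06) / (3*1.56) = 2.0385
Cpl = (mean - LSL) / (3*sigma) = (102.06 - 97.9) / (3*1.56) = 0.8889
Cpk = min(Cpu, Cpl) = 0.8889

0.8889


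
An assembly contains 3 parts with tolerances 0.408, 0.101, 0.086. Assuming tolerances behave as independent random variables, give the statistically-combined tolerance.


RSS = sqrt(0.408^2 + 0.101^2 + 0.086^2)
= sqrt(0.184061)
= 0.4290

0.4290


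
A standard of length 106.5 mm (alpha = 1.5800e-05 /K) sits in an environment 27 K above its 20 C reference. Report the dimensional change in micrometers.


dL = L * alpha * dT
= 106.5 * 1.5800e-05 * 27
= 0.0454329 mm
dL_um = 0.0454329 * 1000 = 45.4329 um

45.4329


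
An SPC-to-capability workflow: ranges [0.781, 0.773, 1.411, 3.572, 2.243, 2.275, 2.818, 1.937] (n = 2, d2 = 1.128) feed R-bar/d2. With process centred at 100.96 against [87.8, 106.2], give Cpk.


R_bar = (0.781 + 0.773 + 1.411 + 3.572 + 2.243 + 2.275 + 2.818 + 1.937) / 8 = 1.97625
sigma = R_bar / d2 = 1.97625 / 1.128 = 1.7519947
Cp = (USL - LSL)/(6*sigma) = (106.2 - 87.8)/(6*1.7519947) = 1.7504
Cpu = (106.2 - 100.96)/(3*1.7519947) = 0.9970
Cpl = (100.96 - 87.8)/(3*1.7519947) = 2.5038
Cpk = min(Cpu, Cpl) = 0.9970

0.9970


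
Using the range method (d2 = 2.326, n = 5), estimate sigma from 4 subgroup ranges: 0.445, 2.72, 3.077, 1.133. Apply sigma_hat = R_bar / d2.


R_bar = (0.445 + 2.72 + 3.077 + 1.133) / 4
R_bar = 7.375 / 4 = 1.84375
sigma_hat = R_bar / d2 = 1.84375 / 2.326 = 0.7927

0.7927


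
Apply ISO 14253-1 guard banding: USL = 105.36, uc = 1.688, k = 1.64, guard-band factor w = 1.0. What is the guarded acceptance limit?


U = k * uc = 1.64 * 1.688 = 2.76832
guard band g = w * U = 1.0 * 2.76832 = 2.76832
AL = USL - g = 105.36 - 2.76832
AL = 102.5917

102.5917


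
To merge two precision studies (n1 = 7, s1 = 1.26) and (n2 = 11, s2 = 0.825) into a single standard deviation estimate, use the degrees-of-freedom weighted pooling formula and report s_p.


s_p = sqrt(((n1-1)*s1^2 + (n2-1)*s2^2) / (n1+n2-2))
numerator = (7-1)*1.26^2 + (11-1)*0.825^2 = 9.5256 + 6.80625 = 16.33185
denominator = 7 + 11 - 2 = 16
s_p^2 = 16.33185 / 16 = 1.0207406
s_p = sqrt(1.0207406) = 1.0103

1.0103


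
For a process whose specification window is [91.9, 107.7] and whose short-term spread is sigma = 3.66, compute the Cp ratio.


Cp = (USL - LSL) / (6 * sigma)
= (107.7 - 91.9) / (6 * 3.66)
= 15.8000 / 21.9600
= 0.7195

0.7195


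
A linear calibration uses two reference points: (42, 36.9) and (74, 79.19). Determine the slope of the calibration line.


slope = (y2 - y1) / (x2 - x1)
= (79.19 - 36.9) / (74 - 42)
= 42.2900 / 32
= 1.3216

1.3216


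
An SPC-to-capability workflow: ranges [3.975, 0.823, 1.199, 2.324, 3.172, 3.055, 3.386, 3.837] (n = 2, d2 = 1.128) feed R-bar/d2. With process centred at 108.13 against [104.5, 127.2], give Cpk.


R_bar = (3.975 + 0.823 + 1.199 + 2.324 + 3.172 + 3.055 + 3.386 + 3.837) / 8 = 2.721375
sigma = R_bar / d2 = 2.721375 / 1.128 = 2.4125665
Cp = (USL - LSL)/(6*sigma) = (127.2 - 104.5)/(6*2.4125665) = 1.5682
Cpu = (127.2 - 108.13)/(3*2.4125665) = 2.6348
Cpl = (108.13 - 104.5)/(3*2.4125665) = 0.5015
Cpk = min(Cpu, Cpl) = 0.5015

0.5015


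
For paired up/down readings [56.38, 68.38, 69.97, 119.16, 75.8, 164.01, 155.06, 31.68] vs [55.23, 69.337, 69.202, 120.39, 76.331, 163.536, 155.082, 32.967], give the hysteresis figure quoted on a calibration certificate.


|56.38 - 55.23| = 1.1500
|68.38 - 69.337| = 0.9570
|69.97 - 69.202| = 0.7680
|119.16 - 120.39| = 1.2300
|75.8 - 76.331| = 0.5310
|164.01 - 163.536| = 0.4740
|155.06 - 155.082| = 0.0220
|31.68 - 32.967| = 1.2870
hysteresis = max(diffs) = 1.2870

1.2870


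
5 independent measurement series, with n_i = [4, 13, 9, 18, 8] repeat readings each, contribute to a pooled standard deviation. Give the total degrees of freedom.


nu = sum_i (n_i - 1)
nu = ((4 - 1) + (13 - 1) + (9 - 1) + (18 - 1) + (8 - 1))
nu = 3 + 12 + 8 + 17 + 7
nu = 47

47


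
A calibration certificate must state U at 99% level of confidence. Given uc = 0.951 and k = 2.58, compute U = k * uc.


U = k * uc
U = 2.58 * 0.951
U = 2.4536

2.4536


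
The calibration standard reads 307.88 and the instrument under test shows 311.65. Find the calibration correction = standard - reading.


Correction = standard - reading
= 307.88 - 311.65
= -3.7700

-3.7700


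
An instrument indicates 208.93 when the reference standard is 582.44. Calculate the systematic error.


Systematic error = measured - true
= 208.93 - 582.44
= -373.5100

-373.5100


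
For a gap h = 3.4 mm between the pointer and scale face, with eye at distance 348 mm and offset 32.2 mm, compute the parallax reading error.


error = h * offset / d
= 3.4 * 32.2 / 348
= 0.3146

0.3146


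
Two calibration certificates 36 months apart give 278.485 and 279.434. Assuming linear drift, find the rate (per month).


rate = (v2 - v1) / months
= (279.434 - 278.485) / 36
= 0.9490 / 36
= 0.0264

0.0264


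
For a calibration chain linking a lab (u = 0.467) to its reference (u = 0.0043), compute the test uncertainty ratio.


TUR = u_lab / u_ref
= 0.467 / 0.0043
= 108.6047

108.6047


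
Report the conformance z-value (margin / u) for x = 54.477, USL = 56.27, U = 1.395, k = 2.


u = U / k = 1.395 / 2 = 0.6975
margin = |USL - x| = |56.27 - 54.477| = 1.793
z = margin / u = 1.793 / 0.6975
z = 2.5706

2.5706


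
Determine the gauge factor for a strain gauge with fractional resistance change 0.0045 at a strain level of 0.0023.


GF = (dR/R) / epsilon
= 0.0045 / 0.0023
= 1.9565

1.9565


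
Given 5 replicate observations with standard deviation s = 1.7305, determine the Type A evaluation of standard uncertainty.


u_A = s / sqrt(n)
u_A = 1.7305 / sqrt(5)
u_A = 1.7305 / 2.236068
u_A = 0.7739

0.7739


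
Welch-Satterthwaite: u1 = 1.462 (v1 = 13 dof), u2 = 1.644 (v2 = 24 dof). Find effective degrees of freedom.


uc = sqrt(u1^2 + u2^2) = sqrt(1.462^2 + 1.644^2) = 2.2000409
v_eff = uc^4 / (u1^4/v1 + u2^4/v2)
= 2.2000409^4 / (1.462^4/13 + 1.644^4/24)
= 23.427342 / 0.65580182
v_eff = 35.7232

35.7232


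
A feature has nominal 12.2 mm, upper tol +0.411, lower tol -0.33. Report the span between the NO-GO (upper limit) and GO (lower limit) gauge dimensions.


GO = nominal - lower_tol (smallest hole = maximum material condition)
GO = 12.2 - 0.33 = 11.87
NO-GO = nominal + upper_tol (largest hole = least material condition)
NO-GO = 12.2 + 0.411 = 12.611
spread = NO-GO - GO = 12.611 - 11.87 = 0.7410

0.7410


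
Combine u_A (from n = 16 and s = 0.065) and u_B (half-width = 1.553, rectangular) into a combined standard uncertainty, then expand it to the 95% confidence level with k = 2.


u_A = s / sqrt(n) = 0.065 / sqrt(16) = 0.01625
u_B = half_width / sqrt(3) = 1.553 / sqrt(3) = 0.89662497
uc = sqrt(u_A^2 + u_B^2) = sqrt(0.01625^2 + 0.89662497^2) = 0.89677221
U = k * uc = 2 * 0.89677221
U = 1.7935

1.7935


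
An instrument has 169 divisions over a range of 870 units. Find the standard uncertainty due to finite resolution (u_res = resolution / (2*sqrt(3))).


resolution = range / divisions
resolution = 870 / 169 = 5.147929
u_res = resolution / (2*sqrt(3))
u_res = 5.147929 / 3.4641016
u_res = 1.4861

1.4861


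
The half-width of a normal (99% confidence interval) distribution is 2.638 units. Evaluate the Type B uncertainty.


u_B = half_width / 2.576
u_B = 2.638 / 2.576
u_B = 1.0241

1.0241


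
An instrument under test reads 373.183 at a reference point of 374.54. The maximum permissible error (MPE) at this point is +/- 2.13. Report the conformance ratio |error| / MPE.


e = indication - reference = 373.183 - 374.54 = -1.3570
|e| = 1.3570
ratio = |e| / MPE = 1.3570 / 2.13
ratio = 0.6371

0.6371


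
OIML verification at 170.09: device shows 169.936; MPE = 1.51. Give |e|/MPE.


e = indication - reference = 169.936 - 170.09 = -0.1540
|e| = 0.1540
ratio = |e| / MPE = 0.1540 / 1.51
ratio = 0.1020

0.1020


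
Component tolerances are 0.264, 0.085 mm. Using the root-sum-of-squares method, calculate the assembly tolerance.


RSS = sqrt(0.264^2 + 0.085^2)
= sqrt(0.076921)
= 0.2773

0.2773


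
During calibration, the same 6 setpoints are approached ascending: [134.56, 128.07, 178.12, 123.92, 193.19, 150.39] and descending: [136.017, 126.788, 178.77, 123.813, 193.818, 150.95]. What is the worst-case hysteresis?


|134.56 - 136.017| = 1.4570
|128.07 - 126.788| = 1.2820
|178.12 - 178.77| = 0.6500
|123.92 - 123.813| = 0.1070
|193.19 - 193.818| = 0.6280
|150.39 - 150.95| = 0.5600
hysteresis = max(diffs) = 1.4570

1.4570


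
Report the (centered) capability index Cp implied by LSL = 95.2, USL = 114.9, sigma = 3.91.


Cp = (USL - LSL) / (6 * sigma)
= (114.9 - 95.2) / (6 * 3.91)
= 19.7000 / 23.4600
= 0.8397

0.8397


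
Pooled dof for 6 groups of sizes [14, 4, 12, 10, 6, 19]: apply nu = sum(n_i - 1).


nu = sum_i (n_i - 1)
nu = ((14 - 1) + (4 - 1) + (12 - 1) + (10 - 1) + (6 - 1) + (19 - 1))
nu = 13 + 3 + 11 + 9 + 5 + 18
nu = 59

59


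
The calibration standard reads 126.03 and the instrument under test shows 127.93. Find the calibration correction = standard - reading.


Correction = standard - reading
= 126.03 - 127.93
= -1.9000

-1.9000


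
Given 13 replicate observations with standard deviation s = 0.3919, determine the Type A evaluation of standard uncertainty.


u_A = s / sqrt(n)
u_A = 0.3919 / sqrt(13)
u_A = 0.3919 / 3.6055513
u_A = 0.1087

0.1087


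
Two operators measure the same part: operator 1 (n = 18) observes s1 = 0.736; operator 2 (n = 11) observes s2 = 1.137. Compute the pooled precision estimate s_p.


s_p = sqrt(((n1-1)*s1^2 + (n2-1)*s2^2) / (n1+n2-2))
numerator = (18-1)*0.736^2 + (11-1)*1.137^2 = 9.208832 + 12.92769 = 22.136522
denominator = 18 + 11 - 2 = 27
s_p^2 = 22.136522 / 27 = 0.81987119
s_p = sqrt(0.81987119) = 0.9055

0.9055


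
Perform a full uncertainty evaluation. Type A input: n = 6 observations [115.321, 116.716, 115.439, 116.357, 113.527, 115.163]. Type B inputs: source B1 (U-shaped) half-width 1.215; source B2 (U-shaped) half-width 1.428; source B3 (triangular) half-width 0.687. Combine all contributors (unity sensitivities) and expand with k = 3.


mean = (115.321 + 116.716 + 115.439 + 116.357 + 113.527 + 115.163) / 6 = 115.4205
s = sqrt(sum((x - mean)^2)/(n-1)) = 1.1151003
u_A = s / sqrt(n) = 1.1151003 / sqrt(6) = 0.45523779
u_B1 = 1.215 / sqrt(2) = 0.85913474
u_B2 = 1.428 / sqrt(2) = 1.0097485
u_B3 = 0.687 / sqrt(6) = 0.28046658
uc = sqrt(0.45523779^2 + 0.85913474^2 + 1.0097485^2 + 0.28046658^2) = 1.429548
U = k * uc = 3 * 1.429548
U = 4.2886

4.2886


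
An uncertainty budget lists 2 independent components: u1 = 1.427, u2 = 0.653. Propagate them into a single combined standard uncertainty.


uc = sqrt(1.427^2 + 0.653^2)
uc = sqrt(2.462738)
uc = 1.5693

1.5693


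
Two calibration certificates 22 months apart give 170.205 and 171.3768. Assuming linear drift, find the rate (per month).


rate = (v2 - v1) / months
= (171.3768 - 170.205) / 22
= 1.1718 / 22
= 0.0533

0.0533


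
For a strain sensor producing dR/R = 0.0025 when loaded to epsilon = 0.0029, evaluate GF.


GF = (dR/R) / epsilon
= 0.0025 / 0.0029
= 0.8621

0.8621


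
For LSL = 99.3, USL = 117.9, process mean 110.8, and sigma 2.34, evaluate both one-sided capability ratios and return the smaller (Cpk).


Cpu = (USL - mean) / (3*sigma) = (117.9 - 110.8) / (3*2.34) = 1.0114
Cpl = (mean - LSL) / (3*sigma) = (110.8 - 99.3) / (3*2.34) = 1.6382
Cpk = min(Cpu, Cpl) = 1.0114

1.0114


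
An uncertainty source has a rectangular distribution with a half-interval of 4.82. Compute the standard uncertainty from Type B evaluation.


u_B = half_width / sqrt(3)
u_B = 4.82 / 1.7320508
u_B = 2.7828

2.7828


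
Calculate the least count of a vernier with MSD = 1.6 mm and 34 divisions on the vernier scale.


LC = MSD / n_div
= 1.6 / 34
= 0.0471

0.0471


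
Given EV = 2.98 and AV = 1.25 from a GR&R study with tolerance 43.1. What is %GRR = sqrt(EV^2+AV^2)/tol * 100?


GRR = sqrt(EV^2 + AV^2) = sqrt(2.98^2 + 1.25^2) = 3.2315476
%GRR = GRR / tol * 100 = 3.2315476 / 43.1 * 100
%GRR = 7.4978

7.4978


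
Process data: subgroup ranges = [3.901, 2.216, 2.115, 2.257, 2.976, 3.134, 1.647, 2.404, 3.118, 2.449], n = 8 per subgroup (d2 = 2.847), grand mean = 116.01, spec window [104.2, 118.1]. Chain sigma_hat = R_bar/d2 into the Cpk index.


R_bar = (3.901 + 2.216 + 2.115 + 2.257 + 2.976 + 3.134 + 1.647 + 2.404 + 3.118 + 2.449) / 10 = 2.6217
sigma = R_bar / d2 = 2.6217 / 2.847 = 0.92086407
Cp = (USL - LSL)/(6*sigma) = (118.1 - 104.2)/(6*0.92086407) = 2.5158
Cpu = (118.1 - 116.01)/(3*0.92086407) = 0.7565
Cpl = (116.01 - 104.2)/(3*0.92086407) = 4.2750
Cpk = min(Cpu, Cpl) = 0.7565

0.7565


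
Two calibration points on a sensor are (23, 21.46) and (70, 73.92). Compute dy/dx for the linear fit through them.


slope = (y2 - y1) / (x2 - x1)
= (73.92 - 21.46) / (70 - 23)
= 52.4600 / 47
= 1.1162

1.1162


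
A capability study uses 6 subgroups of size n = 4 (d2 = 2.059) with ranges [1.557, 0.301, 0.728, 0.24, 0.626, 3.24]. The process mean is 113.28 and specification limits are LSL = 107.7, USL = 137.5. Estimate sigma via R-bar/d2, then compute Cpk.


R_bar = (1.557 + 0.301 + 0.728 + 0.24 + 0.626 + 3.24) / 6 = 1.1153333
sigma = R_bar / d2 = 1.1153333 / 2.059 = 0.54168689
Cp = (USL - LSL)/(6*sigma) = (137.5 - 107.7)/(6*0.54168689) = 9.1689
Cpu = (137.5 - 113.28)/(3*0.54168689) = 14.9041
Cpl = (113.28 - 107.7)/(3*0.54168689) = 3.4337
Cpk = min(Cpu, Cpl) = 3.4337

3.4337


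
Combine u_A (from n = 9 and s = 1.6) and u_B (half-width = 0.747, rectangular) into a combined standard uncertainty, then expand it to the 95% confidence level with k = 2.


u_A = s / sqrt(n) = 1.6 / sqrt(9) = 0.53333333
u_B = half_width / sqrt(3) = 0.747 / sqrt(3) = 0.43128065
uc = sqrt(u_A^2 + u_B^2) = sqrt(0.53333333^2 + 0.43128065^2) = 0.68589171
U = k * uc = 2 * 0.68589171
U = 1.3718

1.3718


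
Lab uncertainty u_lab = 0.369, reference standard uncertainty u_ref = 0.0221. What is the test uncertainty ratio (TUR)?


TUR = u_lab / u_ref
= 0.369 / 0.0221
= 16.6968

16.6968


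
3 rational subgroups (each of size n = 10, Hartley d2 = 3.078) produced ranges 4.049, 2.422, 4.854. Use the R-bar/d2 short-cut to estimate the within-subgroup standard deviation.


R_bar = (4.049 + 2.422 + 4.854) / 3
R_bar = 11.325 / 3 = 3.775
sigma_hat = R_bar / d2 = 3.775 / 3.078 = 1.2264

1.2264


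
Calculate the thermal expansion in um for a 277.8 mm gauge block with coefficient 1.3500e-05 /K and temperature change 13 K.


dL = L * alpha * dT
= 277.8 * 1.3500e-05 * 13
= 0.0487539 mm
dL_um = 0.0487539 * 1000 = 48.7539 um

48.7539


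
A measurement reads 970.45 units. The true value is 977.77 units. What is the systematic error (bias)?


Systematic error = measured - true
= 970.45 - 977.77
= -7.3200

-7.3200


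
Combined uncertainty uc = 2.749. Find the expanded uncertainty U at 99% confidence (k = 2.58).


U = k * uc
U = 2.58 * 2.749
U = 7.0924

7.0924


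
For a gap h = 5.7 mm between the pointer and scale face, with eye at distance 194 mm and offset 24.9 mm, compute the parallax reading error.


error = h * offset / d
= 5.7 * 24.9 / 194
= 0.7316

0.7316


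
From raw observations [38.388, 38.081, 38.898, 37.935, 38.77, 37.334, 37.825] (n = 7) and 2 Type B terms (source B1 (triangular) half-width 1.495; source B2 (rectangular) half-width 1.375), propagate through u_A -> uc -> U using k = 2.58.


mean = (38.388 + 38.081 + 38.898 + 37.935 + 38.77 + 37.334 + 37.825) / 7 = 38.17585714
s = sqrt(sum((x - mean)^2)/(n-1)) = 0.55050505
u_A = s / sqrt(n) = 0.55050505 / sqrt(7) = 0.20807135
u_B1 = 1.495 / sqrt(6) = 0.61033119
u_B2 = 1.375 / sqrt(3) = 0.79385662
uc = sqrt(0.20807135^2 + 0.61033119^2 + 0.79385662^2) = 1.0227444
U = k * uc = 2.58 * 1.0227444
U = 2.6387

2.6387
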